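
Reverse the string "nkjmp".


Input: nkjmp
Reading characters right to left:
  Position 4: 'p'
  Position 3: 'm'
  Position 2: 'j'
  Position 1: 'k'
  Position 0: 'n'
Reversed: pmjkn

pmjkn


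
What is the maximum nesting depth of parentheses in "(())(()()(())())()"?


Input: "(())(()()(())())()"
Tracking depth:
  Position 0 '(': depth becomes 1
  Position 1 '(': depth becomes 2
  Position 2 ')': depth becomes 1
  Position 3 ')': depth becomes 0
  Position 4 '(': depth becomes 1
  Position 5 '(': depth becomes 2
  Position 6 ')': depth becomes 1
  Position 7 '(': depth becomes 2
  Position 8 ')': depth becomes 1
  Position 9 '(': depth becomes 2
  Position 10 '(': depth becomes 3
  Position 11 ')': depth becomes 2
  Position 12 ')': depth becomes 1
  Position 13 '(': depth becomes 2
  Position 14 ')': depth becomes 1
  Position 15 ')': depth becomes 0
  Position 16 '(': depth becomes 1
  Position 17 ')': depth becomes 0
Maximum depth reached: 3

3


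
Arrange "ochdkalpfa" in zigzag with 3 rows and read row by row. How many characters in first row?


Zigzag "ochdkalpfa" into 3 rows:
Placing characters:
  'o' => row 0
  'c' => row 1
  'h' => row 2
  'd' => row 1
  'k' => row 0
  'a' => row 1
  'l' => row 2
  'p' => row 1
  'f' => row 0
  'a' => row 1
Rows:
  Row 0: "okf"
  Row 1: "cdapa"
  Row 2: "hl"
First row length: 3

3


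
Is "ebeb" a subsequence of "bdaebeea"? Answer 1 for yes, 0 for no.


Check if "ebeb" is a subsequence of "bdaebeea"
Greedy scan:
  Position 0 ('b'): no match needed
  Position 1 ('d'): no match needed
  Position 2 ('a'): no match needed
  Position 3 ('e'): matches sub[0] = 'e'
  Position 4 ('b'): matches sub[1] = 'b'
  Position 5 ('e'): matches sub[2] = 'e'
  Position 6 ('e'): no match needed
  Position 7 ('a'): no match needed
Only matched 3/4 characters => not a subsequence

0


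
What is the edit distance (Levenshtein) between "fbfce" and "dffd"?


Computing edit distance: "fbfce" -> "dffd"
DP table:
           d    f    f    d
      0    1    2    3    4
  f   1    1    1    2    3
  b   2    2    2    2    3
  f   3    3    2    2    3
  c   4    4    3    3    3
  e   5    5    4    4    4
Edit distance = dp[5][4] = 4

4


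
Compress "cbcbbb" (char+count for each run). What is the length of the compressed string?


Input: cbcbbb
Runs:
  'c' x 1 => "c1"
  'b' x 1 => "b1"
  'c' x 1 => "c1"
  'b' x 3 => "b3"
Compressed: "c1b1c1b3"
Compressed length: 8

8


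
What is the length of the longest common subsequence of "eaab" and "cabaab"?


LCS of "eaab" and "cabaab"
DP table:
           c    a    b    a    a    b
      0    0    0    0    0    0    0
  e   0    0    0    0    0    0    0
  a   0    0    1    1    1    1    1
  a   0    0    1    1    2    2    2
  b   0    0    1    2    2    2    3
LCS length = dp[4][6] = 3

3


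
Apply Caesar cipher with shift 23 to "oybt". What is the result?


Caesar cipher: shift "oybt" by 23
  'o' (pos 14) + 23 = pos 11 = 'l'
  'y' (pos 24) + 23 = pos 21 = 'v'
  'b' (pos 1) + 23 = pos 24 = 'y'
  't' (pos 19) + 23 = pos 16 = 'q'
Result: lvyq

lvyq


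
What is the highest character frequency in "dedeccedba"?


Input: dedeccedba
Character counts:
  'a': 1
  'b': 1
  'c': 2
  'd': 3
  'e': 3
Maximum frequency: 3

3


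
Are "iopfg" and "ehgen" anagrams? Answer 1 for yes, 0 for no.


Strings: "iopfg", "ehgen"
Sorted first:  fgiop
Sorted second: eeghn
Differ at position 0: 'f' vs 'e' => not anagrams

0


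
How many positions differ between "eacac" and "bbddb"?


Comparing "eacac" and "bbddb" position by position:
  Position 0: 'e' vs 'b' => DIFFER
  Position 1: 'a' vs 'b' => DIFFER
  Position 2: 'c' vs 'd' => DIFFER
  Position 3: 'a' vs 'd' => DIFFER
  Position 4: 'c' vs 'b' => DIFFER
Positions that differ: 5

5


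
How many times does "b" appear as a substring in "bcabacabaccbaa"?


Searching for "b" in "bcabacabaccbaa"
Scanning each position:
  Position 0: "b" => MATCH
  Position 1: "c" => no
  Position 2: "a" => no
  Position 3: "b" => MATCH
  Position 4: "a" => no
  Position 5: "c" => no
  Position 6: "a" => no
  Position 7: "b" => MATCH
  Position 8: "a" => no
  Position 9: "c" => no
  Position 10: "c" => no
  Position 11: "b" => MATCH
  Position 12: "a" => no
  Position 13: "a" => no
Total occurrences: 4

4


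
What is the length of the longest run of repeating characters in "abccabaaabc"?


Input: "abccabaaabc"
Scanning for longest run:
  Position 1 ('b'): new char, reset run to 1
  Position 2 ('c'): new char, reset run to 1
  Position 3 ('c'): continues run of 'c', length=2
  Position 4 ('a'): new char, reset run to 1
  Position 5 ('b'): new char, reset run to 1
  Position 6 ('a'): new char, reset run to 1
  Position 7 ('a'): continues run of 'a', length=2
  Position 8 ('a'): continues run of 'a', length=3
  Position 9 ('b'): new char, reset run to 1
  Position 10 ('c'): new char, reset run to 1
Longest run: 'a' with length 3

3


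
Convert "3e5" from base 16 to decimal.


Input: "3e5" in base 16
Positional expansion:
  Digit '3' (value 3) x 16^2 = 768
  Digit 'e' (value 14) x 16^1 = 224
  Digit '5' (value 5) x 16^0 = 5
Sum = 997

997


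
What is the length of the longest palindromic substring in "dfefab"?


Input: "dfefab"
Checking substrings for palindromes:
  [1:4] "fef" (len 3) => palindrome
Longest palindromic substring: "fef" with length 3

3


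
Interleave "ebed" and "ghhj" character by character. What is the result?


Interleaving "ebed" and "ghhj":
  Position 0: 'e' from first, 'g' from second => "eg"
  Position 1: 'b' from first, 'h' from second => "bh"
  Position 2: 'e' from first, 'h' from second => "eh"
  Position 3: 'd' from first, 'j' from second => "dj"
Result: egbhehdj

egbhehdj


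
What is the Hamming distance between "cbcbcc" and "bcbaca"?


Comparing "cbcbcc" and "bcbaca" position by position:
  Position 0: 'c' vs 'b' => differ
  Position 1: 'b' vs 'c' => differ
  Position 2: 'c' vs 'b' => differ
  Position 3: 'b' vs 'a' => differ
  Position 4: 'c' vs 'c' => same
  Position 5: 'c' vs 'a' => differ
Total differences (Hamming distance): 5

5


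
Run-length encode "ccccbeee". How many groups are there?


Input: ccccbeee
Scanning for consecutive runs:
  Group 1: 'c' x 4 (positions 0-3)
  Group 2: 'b' x 1 (positions 4-4)
  Group 3: 'e' x 3 (positions 5-7)
Total groups: 3

3


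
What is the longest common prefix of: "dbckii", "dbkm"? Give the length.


Words: dbckii, dbkm
  Position 0: all 'd' => match
  Position 1: all 'b' => match
  Position 2: ('c', 'k') => mismatch, stop
LCP = "db" (length 2)

2


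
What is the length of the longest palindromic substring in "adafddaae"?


Input: "adafddaae"
Checking substrings for palindromes:
  [0:3] "ada" (len 3) => palindrome
  [4:6] "dd" (len 2) => palindrome
  [6:8] "aa" (len 2) => palindrome
Longest palindromic substring: "ada" with length 3

3


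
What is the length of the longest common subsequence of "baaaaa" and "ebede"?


LCS of "baaaaa" and "ebede"
DP table:
           e    b    e    d    e
      0    0    0    0    0    0
  b   0    0    1    1    1    1
  a   0    0    1    1    1    1
  a   0    0    1    1    1    1
  a   0    0    1    1    1    1
  a   0    0    1    1    1    1
  a   0    0    1    1    1    1
LCS length = dp[6][5] = 1

1


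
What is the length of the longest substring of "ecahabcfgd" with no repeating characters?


Input: "ecahabcfgd"
Sliding window (track last position of each char):
  Position 0 ('e'): window [0,0] length 1 -- new best
  Position 1 ('c'): window [0,1] length 2 -- new best
  Position 2 ('a'): window [0,2] length 3 -- new best
  Position 3 ('h'): window [0,3] length 4 -- new best
  Position 4 ('a'): repeat (last at 2), move window start to 3
  Position 4 ('a'): window [3,4] length 2
  Position 5 ('b'): window [3,5] length 3
  Position 6 ('c'): window [3,6] length 4
  Position 7 ('f'): window [3,7] length 5 -- new best
  Position 8 ('g'): window [3,8] length 6 -- new best
  Position 9 ('d'): window [3,9] length 7 -- new best
Longest substring with no repeats: "habcfgd" with length 7

7


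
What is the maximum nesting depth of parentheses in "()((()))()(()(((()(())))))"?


Input: "()((()))()(()(((()(())))))"
Tracking depth:
  Position 0 '(': depth becomes 1
  Position 1 ')': depth becomes 0
  Position 2 '(': depth becomes 1
  Position 3 '(': depth becomes 2
  Position 4 '(': depth becomes 3
  Position 5 ')': depth becomes 2
  Position 6 ')': depth becomes 1
  Position 7 ')': depth becomes 0
  Position 8 '(': depth becomes 1
  Position 9 ')': depth becomes 0
  Position 10 '(': depth becomes 1
  Position 11 '(': depth becomes 2
  Position 12 ')': depth becomes 1
  Position 13 '(': depth becomes 2
  Position 14 '(': depth becomes 3
  Position 15 '(': depth becomes 4
  Position 16 '(': depth becomes 5
  Position 17 ')': depth becomes 4
  Position 18 '(': depth becomes 5
  Position 19 '(': depth becomes 6
  Position 20 ')': depth becomes 5
  Position 21 ')': depth becomes 4
  Position 22 ')': depth becomes 3
  Position 23 ')': depth becomes 2
  Position 24 ')': depth becomes 1
  Position 25 ')': depth becomes 0
Maximum depth reached: 6

6


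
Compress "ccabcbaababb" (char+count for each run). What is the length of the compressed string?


Input: ccabcbaababb
Runs:
  'c' x 2 => "c2"
  'a' x 1 => "a1"
  'b' x 1 => "b1"
  'c' x 1 => "c1"
  'b' x 1 => "b1"
  'a' x 2 => "a2"
  'b' x 1 => "b1"
  'a' x 1 => "a1"
  'b' x 2 => "b2"
Compressed: "c2a1b1c1b1a2b1a1b2"
Compressed length: 18

18


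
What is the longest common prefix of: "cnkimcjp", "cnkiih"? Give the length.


Words: cnkimcjp, cnkiih
  Position 0: all 'c' => match
  Position 1: all 'n' => match
  Position 2: all 'k' => match
  Position 3: all 'i' => match
  Position 4: ('m', 'i') => mismatch, stop
LCP = "cnki" (length 4)

4


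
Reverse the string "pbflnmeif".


Input: pbflnmeif
Reading characters right to left:
  Position 8: 'f'
  Position 7: 'i'
  Position 6: 'e'
  Position 5: 'm'
  Position 4: 'n'
  Position 3: 'l'
  Position 2: 'f'
  Position 1: 'b'
  Position 0: 'p'
Reversed: fiemnlfbp

fiemnlfbp


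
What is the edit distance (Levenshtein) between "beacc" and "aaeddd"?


Computing edit distance: "beacc" -> "aaeddd"
DP table:
           a    a    e    d    d    d
      0    1    2    3    4    5    6
  b   1    1    2    3    4    5    6
  e   2    2    2    2    3    4    5
  a   3    2    2    3    3    4    5
  c   4    3    3    3    4    4    5
  c   5    4    4    4    4    5    5
Edit distance = dp[5][6] = 5

5


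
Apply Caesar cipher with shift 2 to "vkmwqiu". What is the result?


Caesar cipher: shift "vkmwqiu" by 2
  'v' (pos 21) + 2 = pos 23 = 'x'
  'k' (pos 10) + 2 = pos 12 = 'm'
  'm' (pos 12) + 2 = pos 14 = 'o'
  'w' (pos 22) + 2 = pos 24 = 'y'
  'q' (pos 16) + 2 = pos 18 = 's'
  'i' (pos 8) + 2 = pos 10 = 'k'
  'u' (pos 20) + 2 = pos 22 = 'w'
Result: xmoyskw

xmoyskw


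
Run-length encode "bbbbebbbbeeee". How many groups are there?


Input: bbbbebbbbeeee
Scanning for consecutive runs:
  Group 1: 'b' x 4 (positions 0-3)
  Group 2: 'e' x 1 (positions 4-4)
  Group 3: 'b' x 4 (positions 5-8)
  Group 4: 'e' x 4 (positions 9-12)
Total groups: 4

4


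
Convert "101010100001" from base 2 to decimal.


Input: "101010100001" in base 2
Positional expansion:
  Digit '1' (value 1) x 2^11 = 2048
  Digit '0' (value 0) x 2^10 = 0
  Digit '1' (value 1) x 2^9 = 512
  Digit '0' (value 0) x 2^8 = 0
  Digit '1' (value 1) x 2^7 = 128
  Digit '0' (value 0) x 2^6 = 0
  Digit '1' (value 1) x 2^5 = 32
  Digit '0' (value 0) x 2^4 = 0
  Digit '0' (value 0) x 2^3 = 0
  Digit '0' (value 0) x 2^2 = 0
  Digit '0' (value 0) x 2^1 = 0
  Digit '1' (value 1) x 2^0 = 1
Sum = 2721

2721


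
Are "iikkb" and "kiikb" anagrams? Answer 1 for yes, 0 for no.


Strings: "iikkb", "kiikb"
Sorted first:  biikk
Sorted second: biikk
Sorted forms match => anagrams

1


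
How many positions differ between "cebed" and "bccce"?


Comparing "cebed" and "bccce" position by position:
  Position 0: 'c' vs 'b' => DIFFER
  Position 1: 'e' vs 'c' => DIFFER
  Position 2: 'b' vs 'c' => DIFFER
  Position 3: 'e' vs 'c' => DIFFER
  Position 4: 'd' vs 'e' => DIFFER
Positions that differ: 5

5


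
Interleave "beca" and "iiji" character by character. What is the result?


Interleaving "beca" and "iiji":
  Position 0: 'b' from first, 'i' from second => "bi"
  Position 1: 'e' from first, 'i' from second => "ei"
  Position 2: 'c' from first, 'j' from second => "cj"
  Position 3: 'a' from first, 'i' from second => "ai"
Result: bieicjai

bieicjai


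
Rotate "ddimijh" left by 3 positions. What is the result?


Input: "ddimijh", rotate left by 3
First 3 characters: "ddi"
Remaining characters: "mijh"
Concatenate remaining + first: "mijh" + "ddi" = "mijhddi"

mijhddi


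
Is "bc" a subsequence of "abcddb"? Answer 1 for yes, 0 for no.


Check if "bc" is a subsequence of "abcddb"
Greedy scan:
  Position 0 ('a'): no match needed
  Position 1 ('b'): matches sub[0] = 'b'
  Position 2 ('c'): matches sub[1] = 'c'
  Position 3 ('d'): no match needed
  Position 4 ('d'): no match needed
  Position 5 ('b'): no match needed
All 2 characters matched => is a subsequence

1


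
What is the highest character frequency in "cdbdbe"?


Input: cdbdbe
Character counts:
  'b': 2
  'c': 1
  'd': 2
  'e': 1
Maximum frequency: 2

2


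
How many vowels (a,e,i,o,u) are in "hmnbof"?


Input: hmnbof
Checking each character:
  'h' at position 0: consonant
  'm' at position 1: consonant
  'n' at position 2: consonant
  'b' at position 3: consonant
  'o' at position 4: vowel (running total: 1)
  'f' at position 5: consonant
Total vowels: 1

1


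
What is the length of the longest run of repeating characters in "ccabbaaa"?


Input: "ccabbaaa"
Scanning for longest run:
  Position 1 ('c'): continues run of 'c', length=2
  Position 2 ('a'): new char, reset run to 1
  Position 3 ('b'): new char, reset run to 1
  Position 4 ('b'): continues run of 'b', length=2
  Position 5 ('a'): new char, reset run to 1
  Position 6 ('a'): continues run of 'a', length=2
  Position 7 ('a'): continues run of 'a', length=3
Longest run: 'a' with length 3

3


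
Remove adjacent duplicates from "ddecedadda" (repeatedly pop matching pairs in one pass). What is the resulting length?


Input: ddecedadda
Stack-based adjacent duplicate removal:
  Read 'd': push. Stack: d
  Read 'd': matches stack top 'd' => pop. Stack: (empty)
  Read 'e': push. Stack: e
  Read 'c': push. Stack: ec
  Read 'e': push. Stack: ece
  Read 'd': push. Stack: eced
  Read 'a': push. Stack: eceda
  Read 'd': push. Stack: ecedad
  Read 'd': matches stack top 'd' => pop. Stack: eceda
  Read 'a': matches stack top 'a' => pop. Stack: eced
Final stack: "eced" (length 4)

4


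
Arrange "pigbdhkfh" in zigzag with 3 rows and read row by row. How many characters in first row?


Zigzag "pigbdhkfh" into 3 rows:
Placing characters:
  'p' => row 0
  'i' => row 1
  'g' => row 2
  'b' => row 1
  'd' => row 0
  'h' => row 1
  'k' => row 2
  'f' => row 1
  'h' => row 0
Rows:
  Row 0: "pdh"
  Row 1: "ibhf"
  Row 2: "gk"
First row length: 3

3


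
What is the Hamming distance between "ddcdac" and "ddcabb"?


Comparing "ddcdac" and "ddcabb" position by position:
  Position 0: 'd' vs 'd' => same
  Position 1: 'd' vs 'd' => same
  Position 2: 'c' vs 'c' => same
  Position 3: 'd' vs 'a' => differ
  Position 4: 'a' vs 'b' => differ
  Position 5: 'c' vs 'b' => differ
Total differences (Hamming distance): 3

3


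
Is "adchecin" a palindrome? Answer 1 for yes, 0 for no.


Input: adchecin
Reversed: nicehcda
  Compare pos 0 ('a') with pos 7 ('n'): MISMATCH
  Compare pos 1 ('d') with pos 6 ('i'): MISMATCH
  Compare pos 2 ('c') with pos 5 ('c'): match
  Compare pos 3 ('h') with pos 4 ('e'): MISMATCH
Result: not a palindrome

0


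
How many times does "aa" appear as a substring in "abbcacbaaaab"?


Searching for "aa" in "abbcacbaaaab"
Scanning each position:
  Position 0: "ab" => no
  Position 1: "bb" => no
  Position 2: "bc" => no
  Position 3: "ca" => no
  Position 4: "ac" => no
  Position 5: "cb" => no
  Position 6: "ba" => no
  Position 7: "aa" => MATCH
  Position 8: "aa" => MATCH
  Position 9: "aa" => MATCH
  Position 10: "ab" => no
Total occurrences: 3

3


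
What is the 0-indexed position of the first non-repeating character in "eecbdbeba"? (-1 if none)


Input: eecbdbeba
Character frequencies:
  'a': 1
  'b': 3
  'c': 1
  'd': 1
  'e': 3
Scanning left to right for freq == 1:
  Position 0 ('e'): freq=3, skip
  Position 1 ('e'): freq=3, skip
  Position 2 ('c'): unique! => answer = 2

2


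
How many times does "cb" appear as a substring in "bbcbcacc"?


Searching for "cb" in "bbcbcacc"
Scanning each position:
  Position 0: "bb" => no
  Position 1: "bc" => no
  Position 2: "cb" => MATCH
  Position 3: "bc" => no
  Position 4: "ca" => no
  Position 5: "ac" => no
  Position 6: "cc" => no
Total occurrences: 1

1


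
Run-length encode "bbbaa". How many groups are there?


Input: bbbaa
Scanning for consecutive runs:
  Group 1: 'b' x 3 (positions 0-2)
  Group 2: 'a' x 2 (positions 3-4)
Total groups: 2

2


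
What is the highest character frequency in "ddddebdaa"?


Input: ddddebdaa
Character counts:
  'a': 2
  'b': 1
  'd': 5
  'e': 1
Maximum frequency: 5

5


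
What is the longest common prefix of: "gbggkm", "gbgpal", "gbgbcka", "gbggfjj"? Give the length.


Words: gbggkm, gbgpal, gbgbcka, gbggfjj
  Position 0: all 'g' => match
  Position 1: all 'b' => match
  Position 2: all 'g' => match
  Position 3: ('g', 'p', 'b', 'g') => mismatch, stop
LCP = "gbg" (length 3)

3


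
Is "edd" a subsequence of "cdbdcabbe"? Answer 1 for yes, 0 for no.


Check if "edd" is a subsequence of "cdbdcabbe"
Greedy scan:
  Position 0 ('c'): no match needed
  Position 1 ('d'): no match needed
  Position 2 ('b'): no match needed
  Position 3 ('d'): no match needed
  Position 4 ('c'): no match needed
  Position 5 ('a'): no match needed
  Position 6 ('b'): no match needed
  Position 7 ('b'): no match needed
  Position 8 ('e'): matches sub[0] = 'e'
Only matched 1/3 characters => not a subsequence

0


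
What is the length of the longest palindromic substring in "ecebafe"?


Input: "ecebafe"
Checking substrings for palindromes:
  [0:3] "ece" (len 3) => palindrome
Longest palindromic substring: "ece" with length 3

3


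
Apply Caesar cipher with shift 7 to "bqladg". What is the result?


Caesar cipher: shift "bqladg" by 7
  'b' (pos 1) + 7 = pos 8 = 'i'
  'q' (pos 16) + 7 = pos 23 = 'x'
  'l' (pos 11) + 7 = pos 18 = 's'
  'a' (pos 0) + 7 = pos 7 = 'h'
  'd' (pos 3) + 7 = pos 10 = 'k'
  'g' (pos 6) + 7 = pos 13 = 'n'
Result: ixshkn

ixshkn


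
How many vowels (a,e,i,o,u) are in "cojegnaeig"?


Input: cojegnaeig
Checking each character:
  'c' at position 0: consonant
  'o' at position 1: vowel (running total: 1)
  'j' at position 2: consonant
  'e' at position 3: vowel (running total: 2)
  'g' at position 4: consonant
  'n' at position 5: consonant
  'a' at position 6: vowel (running total: 3)
  'e' at position 7: vowel (running total: 4)
  'i' at position 8: vowel (running total: 5)
  'g' at position 9: consonant
Total vowels: 5

5


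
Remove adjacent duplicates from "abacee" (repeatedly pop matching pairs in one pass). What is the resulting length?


Input: abacee
Stack-based adjacent duplicate removal:
  Read 'a': push. Stack: a
  Read 'b': push. Stack: ab
  Read 'a': push. Stack: aba
  Read 'c': push. Stack: abac
  Read 'e': push. Stack: abace
  Read 'e': matches stack top 'e' => pop. Stack: abac
Final stack: "abac" (length 4)

4


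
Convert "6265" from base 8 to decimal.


Input: "6265" in base 8
Positional expansion:
  Digit '6' (value 6) x 8^3 = 3072
  Digit '2' (value 2) x 8^2 = 128
  Digit '6' (value 6) x 8^1 = 48
  Digit '5' (value 5) x 8^0 = 5
Sum = 3253

3253


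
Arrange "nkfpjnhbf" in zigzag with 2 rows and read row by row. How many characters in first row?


Zigzag "nkfpjnhbf" into 2 rows:
Placing characters:
  'n' => row 0
  'k' => row 1
  'f' => row 0
  'p' => row 1
  'j' => row 0
  'n' => row 1
  'h' => row 0
  'b' => row 1
  'f' => row 0
Rows:
  Row 0: "nfjhf"
  Row 1: "kpnb"
First row length: 5

5


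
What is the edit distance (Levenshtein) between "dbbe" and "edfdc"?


Computing edit distance: "dbbe" -> "edfdc"
DP table:
           e    d    f    d    c
      0    1    2    3    4    5
  d   1    1    1    2    3    4
  b   2    2    2    2    3    4
  b   3    3    3    3    3    4
  e   4    3    4    4    4    4
Edit distance = dp[4][5] = 4

4


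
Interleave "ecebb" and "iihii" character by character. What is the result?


Interleaving "ecebb" and "iihii":
  Position 0: 'e' from first, 'i' from second => "ei"
  Position 1: 'c' from first, 'i' from second => "ci"
  Position 2: 'e' from first, 'h' from second => "eh"
  Position 3: 'b' from first, 'i' from second => "bi"
  Position 4: 'b' from first, 'i' from second => "bi"
Result: eiciehbibi

eiciehbibi


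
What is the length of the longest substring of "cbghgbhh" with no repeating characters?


Input: "cbghgbhh"
Sliding window (track last position of each char):
  Position 0 ('c'): window [0,0] length 1 -- new best
  Position 1 ('b'): window [0,1] length 2 -- new best
  Position 2 ('g'): window [0,2] length 3 -- new best
  Position 3 ('h'): window [0,3] length 4 -- new best
  Position 4 ('g'): repeat (last at 2), move window start to 3
  Position 4 ('g'): window [3,4] length 2
  Position 5 ('b'): window [3,5] length 3
  Position 6 ('h'): repeat (last at 3), move window start to 4
  Position 6 ('h'): window [4,6] length 3
  Position 7 ('h'): repeat (last at 6), move window start to 7
  Position 7 ('h'): window [7,7] length 1
Longest substring with no repeats: "cbgh" with length 4

4


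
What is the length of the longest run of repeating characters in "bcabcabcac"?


Input: "bcabcabcac"
Scanning for longest run:
  Position 1 ('c'): new char, reset run to 1
  Position 2 ('a'): new char, reset run to 1
  Position 3 ('b'): new char, reset run to 1
  Position 4 ('c'): new char, reset run to 1
  Position 5 ('a'): new char, reset run to 1
  Position 6 ('b'): new char, reset run to 1
  Position 7 ('c'): new char, reset run to 1
  Position 8 ('a'): new char, reset run to 1
  Position 9 ('c'): new char, reset run to 1
Longest run: 'b' with length 1

1


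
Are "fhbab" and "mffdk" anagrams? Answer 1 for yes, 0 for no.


Strings: "fhbab", "mffdk"
Sorted first:  abbfh
Sorted second: dffkm
Differ at position 0: 'a' vs 'd' => not anagrams

0


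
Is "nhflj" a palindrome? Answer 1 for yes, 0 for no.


Input: nhflj
Reversed: jlfhn
  Compare pos 0 ('n') with pos 4 ('j'): MISMATCH
  Compare pos 1 ('h') with pos 3 ('l'): MISMATCH
Result: not a palindrome

0


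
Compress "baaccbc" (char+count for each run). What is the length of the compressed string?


Input: baaccbc
Runs:
  'b' x 1 => "b1"
  'a' x 2 => "a2"
  'c' x 2 => "c2"
  'b' x 1 => "b1"
  'c' x 1 => "c1"
Compressed: "b1a2c2b1c1"
Compressed length: 10

10


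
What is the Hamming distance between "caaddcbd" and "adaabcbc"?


Comparing "caaddcbd" and "adaabcbc" position by position:
  Position 0: 'c' vs 'a' => differ
  Position 1: 'a' vs 'd' => differ
  Position 2: 'a' vs 'a' => same
  Position 3: 'd' vs 'a' => differ
  Position 4: 'd' vs 'b' => differ
  Position 5: 'c' vs 'c' => same
  Position 6: 'b' vs 'b' => same
  Position 7: 'd' vs 'c' => differ
Total differences (Hamming distance): 5

5


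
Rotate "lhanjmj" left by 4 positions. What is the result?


Input: "lhanjmj", rotate left by 4
First 4 characters: "lhan"
Remaining characters: "jmj"
Concatenate remaining + first: "jmj" + "lhan" = "jmjlhan"

jmjlhan


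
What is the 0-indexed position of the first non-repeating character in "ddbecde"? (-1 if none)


Input: ddbecde
Character frequencies:
  'b': 1
  'c': 1
  'd': 3
  'e': 2
Scanning left to right for freq == 1:
  Position 0 ('d'): freq=3, skip
  Position 1 ('d'): freq=3, skip
  Position 2 ('b'): unique! => answer = 2

2


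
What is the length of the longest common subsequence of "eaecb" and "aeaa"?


LCS of "eaecb" and "aeaa"
DP table:
           a    e    a    a
      0    0    0    0    0
  e   0    0    1    1    1
  a   0    1    1    2    2
  e   0    1    2    2    2
  c   0    1    2    2    2
  b   0    1    2    2    2
LCS length = dp[5][4] = 2

2


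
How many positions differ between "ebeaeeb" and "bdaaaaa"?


Comparing "ebeaeeb" and "bdaaaaa" position by position:
  Position 0: 'e' vs 'b' => DIFFER
  Position 1: 'b' vs 'd' => DIFFER
  Position 2: 'e' vs 'a' => DIFFER
  Position 3: 'a' vs 'a' => same
  Position 4: 'e' vs 'a' => DIFFER
  Position 5: 'e' vs 'a' => DIFFER
  Position 6: 'b' vs 'a' => DIFFER
Positions that differ: 6

6


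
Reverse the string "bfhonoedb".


Input: bfhonoedb
Reading characters right to left:
  Position 8: 'b'
  Position 7: 'd'
  Position 6: 'e'
  Position 5: 'o'
  Position 4: 'n'
  Position 3: 'o'
  Position 2: 'h'
  Position 1: 'f'
  Position 0: 'b'
Reversed: bdeonohfb

bdeonohfb


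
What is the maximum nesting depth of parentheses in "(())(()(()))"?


Input: "(())(()(()))"
Tracking depth:
  Position 0 '(': depth becomes 1
  Position 1 '(': depth becomes 2
  Position 2 ')': depth becomes 1
  Position 3 ')': depth becomes 0
  Position 4 '(': depth becomes 1
  Position 5 '(': depth becomes 2
  Position 6 ')': depth becomes 1
  Position 7 '(': depth becomes 2
  Position 8 '(': depth becomes 3
  Position 9 ')': depth becomes 2
  Position 10 ')': depth becomes 1
  Position 11 ')': depth becomes 0
Maximum depth reached: 3

3


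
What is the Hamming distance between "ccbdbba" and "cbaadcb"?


Comparing "ccbdbba" and "cbaadcb" position by position:
  Position 0: 'c' vs 'c' => same
  Position 1: 'c' vs 'b' => differ
  Position 2: 'b' vs 'a' => differ
  Position 3: 'd' vs 'a' => differ
  Position 4: 'b' vs 'd' => differ
  Position 5: 'b' vs 'c' => differ
  Position 6: 'a' vs 'b' => differ
Total differences (Hamming distance): 6

6


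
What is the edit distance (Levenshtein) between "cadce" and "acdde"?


Computing edit distance: "cadce" -> "acdde"
DP table:
           a    c    d    d    e
      0    1    2    3    4    5
  c   1    1    1    2    3    4
  a   2    1    2    2    3    4
  d   3    2    2    2    2    3
  c   4    3    2    3    3    3
  e   5    4    3    3    4    3
Edit distance = dp[5][5] = 3

3


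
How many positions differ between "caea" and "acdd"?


Comparing "caea" and "acdd" position by position:
  Position 0: 'c' vs 'a' => DIFFER
  Position 1: 'a' vs 'c' => DIFFER
  Position 2: 'e' vs 'd' => DIFFER
  Position 3: 'a' vs 'd' => DIFFER
Positions that differ: 4

4


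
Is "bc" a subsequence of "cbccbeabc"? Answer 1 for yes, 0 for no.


Check if "bc" is a subsequence of "cbccbeabc"
Greedy scan:
  Position 0 ('c'): no match needed
  Position 1 ('b'): matches sub[0] = 'b'
  Position 2 ('c'): matches sub[1] = 'c'
  Position 3 ('c'): no match needed
  Position 4 ('b'): no match needed
  Position 5 ('e'): no match needed
  Position 6 ('a'): no match needed
  Position 7 ('b'): no match needed
  Position 8 ('c'): no match needed
All 2 characters matched => is a subsequence

1


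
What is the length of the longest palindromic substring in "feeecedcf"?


Input: "feeecedcf"
Checking substrings for palindromes:
  [1:4] "eee" (len 3) => palindrome
  [3:6] "ece" (len 3) => palindrome
  [1:3] "ee" (len 2) => palindrome
  [2:4] "ee" (len 2) => palindrome
Longest palindromic substring: "eee" with length 3

3


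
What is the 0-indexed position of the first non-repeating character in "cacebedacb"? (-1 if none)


Input: cacebedacb
Character frequencies:
  'a': 2
  'b': 2
  'c': 3
  'd': 1
  'e': 2
Scanning left to right for freq == 1:
  Position 0 ('c'): freq=3, skip
  Position 1 ('a'): freq=2, skip
  Position 2 ('c'): freq=3, skip
  Position 3 ('e'): freq=2, skip
  Position 4 ('b'): freq=2, skip
  Position 5 ('e'): freq=2, skip
  Position 6 ('d'): unique! => answer = 6

6


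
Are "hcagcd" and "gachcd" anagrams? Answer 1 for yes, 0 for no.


Strings: "hcagcd", "gachcd"
Sorted first:  accdgh
Sorted second: accdgh
Sorted forms match => anagrams

1


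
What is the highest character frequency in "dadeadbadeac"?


Input: dadeadbadeac
Character counts:
  'a': 4
  'b': 1
  'c': 1
  'd': 4
  'e': 2
Maximum frequency: 4

4


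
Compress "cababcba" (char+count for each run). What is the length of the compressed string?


Input: cababcba
Runs:
  'c' x 1 => "c1"
  'a' x 1 => "a1"
  'b' x 1 => "b1"
  'a' x 1 => "a1"
  'b' x 1 => "b1"
  'c' x 1 => "c1"
  'b' x 1 => "b1"
  'a' x 1 => "a1"
Compressed: "c1a1b1a1b1c1b1a1"
Compressed length: 16

16


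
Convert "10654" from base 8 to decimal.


Input: "10654" in base 8
Positional expansion:
  Digit '1' (value 1) x 8^4 = 4096
  Digit '0' (value 0) x 8^3 = 0
  Digit '6' (value 6) x 8^2 = 384
  Digit '5' (value 5) x 8^1 = 40
  Digit '4' (value 4) x 8^0 = 4
Sum = 4524

4524


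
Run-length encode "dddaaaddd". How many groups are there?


Input: dddaaaddd
Scanning for consecutive runs:
  Group 1: 'd' x 3 (positions 0-2)
  Group 2: 'a' x 3 (positions 3-5)
  Group 3: 'd' x 3 (positions 6-8)
Total groups: 3

3


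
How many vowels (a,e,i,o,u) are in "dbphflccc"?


Input: dbphflccc
Checking each character:
  'd' at position 0: consonant
  'b' at position 1: consonant
  'p' at position 2: consonant
  'h' at position 3: consonant
  'f' at position 4: consonant
  'l' at position 5: consonant
  'c' at position 6: consonant
  'c' at position 7: consonant
  'c' at position 8: consonant
Total vowels: 0

0


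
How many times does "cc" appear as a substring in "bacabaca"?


Searching for "cc" in "bacabaca"
Scanning each position:
  Position 0: "ba" => no
  Position 1: "ac" => no
  Position 2: "ca" => no
  Position 3: "ab" => no
  Position 4: "ba" => no
  Position 5: "ac" => no
  Position 6: "ca" => no
Total occurrences: 0

0


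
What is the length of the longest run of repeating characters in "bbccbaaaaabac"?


Input: "bbccbaaaaabac"
Scanning for longest run:
  Position 1 ('b'): continues run of 'b', length=2
  Position 2 ('c'): new char, reset run to 1
  Position 3 ('c'): continues run of 'c', length=2
  Position 4 ('b'): new char, reset run to 1
  Position 5 ('a'): new char, reset run to 1
  Position 6 ('a'): continues run of 'a', length=2
  Position 7 ('a'): continues run of 'a', length=3
  Position 8 ('a'): continues run of 'a', length=4
  Position 9 ('a'): continues run of 'a', length=5
  Position 10 ('b'): new char, reset run to 1
  Position 11 ('a'): new char, reset run to 1
  Position 12 ('c'): new char, reset run to 1
Longest run: 'a' with length 5

5


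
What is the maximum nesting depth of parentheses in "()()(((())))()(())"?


Input: "()()(((())))()(())"
Tracking depth:
  Position 0 '(': depth becomes 1
  Position 1 ')': depth becomes 0
  Position 2 '(': depth becomes 1
  Position 3 ')': depth becomes 0
  Position 4 '(': depth becomes 1
  Position 5 '(': depth becomes 2
  Position 6 '(': depth becomes 3
  Position 7 '(': depth becomes 4
  Position 8 ')': depth becomes 3
  Position 9 ')': depth becomes 2
  Position 10 ')': depth becomes 1
  Position 11 ')': depth becomes 0
  Position 12 '(': depth becomes 1
  Position 13 ')': depth becomes 0
  Position 14 '(': depth becomes 1
  Position 15 '(': depth becomes 2
  Position 16 ')': depth becomes 1
  Position 17 ')': depth becomes 0
Maximum depth reached: 4

4


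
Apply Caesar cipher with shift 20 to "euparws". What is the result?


Caesar cipher: shift "euparws" by 20
  'e' (pos 4) + 20 = pos 24 = 'y'
  'u' (pos 20) + 20 = pos 14 = 'o'
  'p' (pos 15) + 20 = pos 9 = 'j'
  'a' (pos 0) + 20 = pos 20 = 'u'
  'r' (pos 17) + 20 = pos 11 = 'l'
  'w' (pos 22) + 20 = pos 16 = 'q'
  's' (pos 18) + 20 = pos 12 = 'm'
Result: yojulqm

yojulqm


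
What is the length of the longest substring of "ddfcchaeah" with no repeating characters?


Input: "ddfcchaeah"
Sliding window (track last position of each char):
  Position 0 ('d'): window [0,0] length 1 -- new best
  Position 1 ('d'): repeat (last at 0), move window start to 1
  Position 1 ('d'): window [1,1] length 1
  Position 2 ('f'): window [1,2] length 2 -- new best
  Position 3 ('c'): window [1,3] length 3 -- new best
  Position 4 ('c'): repeat (last at 3), move window start to 4
  Position 4 ('c'): window [4,4] length 1
  Position 5 ('h'): window [4,5] length 2
  Position 6 ('a'): window [4,6] length 3
  Position 7 ('e'): window [4,7] length 4 -- new best
  Position 8 ('a'): repeat (last at 6), move window start to 7
  Position 8 ('a'): window [7,8] length 2
  Position 9 ('h'): window [7,9] length 3
Longest substring with no repeats: "chae" with length 4

4


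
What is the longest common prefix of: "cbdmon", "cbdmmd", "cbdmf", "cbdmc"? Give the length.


Words: cbdmon, cbdmmd, cbdmf, cbdmc
  Position 0: all 'c' => match
  Position 1: all 'b' => match
  Position 2: all 'd' => match
  Position 3: all 'm' => match
  Position 4: ('o', 'm', 'f', 'c') => mismatch, stop
LCP = "cbdm" (length 4)

4


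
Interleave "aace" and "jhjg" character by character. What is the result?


Interleaving "aace" and "jhjg":
  Position 0: 'a' from first, 'j' from second => "aj"
  Position 1: 'a' from first, 'h' from second => "ah"
  Position 2: 'c' from first, 'j' from second => "cj"
  Position 3: 'e' from first, 'g' from second => "eg"
Result: ajahcjeg

ajahcjeg


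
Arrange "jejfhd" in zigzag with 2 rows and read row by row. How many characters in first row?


Zigzag "jejfhd" into 2 rows:
Placing characters:
  'j' => row 0
  'e' => row 1
  'j' => row 0
  'f' => row 1
  'h' => row 0
  'd' => row 1
Rows:
  Row 0: "jjh"
  Row 1: "efd"
First row length: 3

3


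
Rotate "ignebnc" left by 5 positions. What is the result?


Input: "ignebnc", rotate left by 5
First 5 characters: "igneb"
Remaining characters: "nc"
Concatenate remaining + first: "nc" + "igneb" = "ncigneb"

ncigneb


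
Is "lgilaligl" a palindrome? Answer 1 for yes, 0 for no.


Input: lgilaligl
Reversed: lgilaligl
  Compare pos 0 ('l') with pos 8 ('l'): match
  Compare pos 1 ('g') with pos 7 ('g'): match
  Compare pos 2 ('i') with pos 6 ('i'): match
  Compare pos 3 ('l') with pos 5 ('l'): match
Result: palindrome

1


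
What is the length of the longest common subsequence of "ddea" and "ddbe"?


LCS of "ddea" and "ddbe"
DP table:
           d    d    b    e
      0    0    0    0    0
  d   0    1    1    1    1
  d   0    1    2    2    2
  e   0    1    2    2    3
  a   0    1    2    2    3
LCS length = dp[4][4] = 3

3


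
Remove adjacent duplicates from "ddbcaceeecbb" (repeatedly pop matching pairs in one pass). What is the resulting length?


Input: ddbcaceeecbb
Stack-based adjacent duplicate removal:
  Read 'd': push. Stack: d
  Read 'd': matches stack top 'd' => pop. Stack: (empty)
  Read 'b': push. Stack: b
  Read 'c': push. Stack: bc
  Read 'a': push. Stack: bca
  Read 'c': push. Stack: bcac
  Read 'e': push. Stack: bcace
  Read 'e': matches stack top 'e' => pop. Stack: bcac
  Read 'e': push. Stack: bcace
  Read 'c': push. Stack: bcacec
  Read 'b': push. Stack: bcacecb
  Read 'b': matches stack top 'b' => pop. Stack: bcacec
Final stack: "bcacec" (length 6)

6


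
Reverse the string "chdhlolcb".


Input: chdhlolcb
Reading characters right to left:
  Position 8: 'b'
  Position 7: 'c'
  Position 6: 'l'
  Position 5: 'o'
  Position 4: 'l'
  Position 3: 'h'
  Position 2: 'd'
  Position 1: 'h'
  Position 0: 'c'
Reversed: bclolhdhc

bclolhdhc


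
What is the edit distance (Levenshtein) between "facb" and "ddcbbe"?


Computing edit distance: "facb" -> "ddcbbe"
DP table:
           d    d    c    b    b    e
      0    1    2    3    4    5    6
  f   1    1    2    3    4    5    6
  a   2    2    2    3    4    5    6
  c   3    3    3    2    3    4    5
  b   4    4    4    3    2    3    4
Edit distance = dp[4][6] = 4

4


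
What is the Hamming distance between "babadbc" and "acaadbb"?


Comparing "babadbc" and "acaadbb" position by position:
  Position 0: 'b' vs 'a' => differ
  Position 1: 'a' vs 'c' => differ
  Position 2: 'b' vs 'a' => differ
  Position 3: 'a' vs 'a' => same
  Position 4: 'd' vs 'd' => same
  Position 5: 'b' vs 'b' => same
  Position 6: 'c' vs 'b' => differ
Total differences (Hamming distance): 4

4


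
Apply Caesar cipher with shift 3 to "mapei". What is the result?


Caesar cipher: shift "mapei" by 3
  'm' (pos 12) + 3 = pos 15 = 'p'
  'a' (pos 0) + 3 = pos 3 = 'd'
  'p' (pos 15) + 3 = pos 18 = 's'
  'e' (pos 4) + 3 = pos 7 = 'h'
  'i' (pos 8) + 3 = pos 11 = 'l'
Result: pdshl

pdshl


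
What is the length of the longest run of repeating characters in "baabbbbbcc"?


Input: "baabbbbbcc"
Scanning for longest run:
  Position 1 ('a'): new char, reset run to 1
  Position 2 ('a'): continues run of 'a', length=2
  Position 3 ('b'): new char, reset run to 1
  Position 4 ('b'): continues run of 'b', length=2
  Position 5 ('b'): continues run of 'b', length=3
  Position 6 ('b'): continues run of 'b', length=4
  Position 7 ('b'): continues run of 'b', length=5
  Position 8 ('c'): new char, reset run to 1
  Position 9 ('c'): continues run of 'c', length=2
Longest run: 'b' with length 5

5


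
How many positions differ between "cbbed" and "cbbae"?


Comparing "cbbed" and "cbbae" position by position:
  Position 0: 'c' vs 'c' => same
  Position 1: 'b' vs 'b' => same
  Position 2: 'b' vs 'b' => same
  Position 3: 'e' vs 'a' => DIFFER
  Position 4: 'd' vs 'e' => DIFFER
Positions that differ: 2

2


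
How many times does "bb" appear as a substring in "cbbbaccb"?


Searching for "bb" in "cbbbaccb"
Scanning each position:
  Position 0: "cb" => no
  Position 1: "bb" => MATCH
  Position 2: "bb" => MATCH
  Position 3: "ba" => no
  Position 4: "ac" => no
  Position 5: "cc" => no
  Position 6: "cb" => no
Total occurrences: 2

2


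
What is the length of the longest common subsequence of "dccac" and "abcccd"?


LCS of "dccac" and "abcccd"
DP table:
           a    b    c    c    c    d
      0    0    0    0    0    0    0
  d   0    0    0    0    0    0    1
  c   0    0    0    1    1    1    1
  c   0    0    0    1    2    2    2
  a   0    1    1    1    2    2    2
  c   0    1    1    2    2    3    3
LCS length = dp[5][6] = 3

3


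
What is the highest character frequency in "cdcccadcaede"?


Input: cdcccadcaede
Character counts:
  'a': 2
  'c': 5
  'd': 3
  'e': 2
Maximum frequency: 5

5


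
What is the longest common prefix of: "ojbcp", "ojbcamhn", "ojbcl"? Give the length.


Words: ojbcp, ojbcamhn, ojbcl
  Position 0: all 'o' => match
  Position 1: all 'j' => match
  Position 2: all 'b' => match
  Position 3: all 'c' => match
  Position 4: ('p', 'a', 'l') => mismatch, stop
LCP = "ojbc" (length 4)

4


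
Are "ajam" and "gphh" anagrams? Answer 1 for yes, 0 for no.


Strings: "ajam", "gphh"
Sorted first:  aajm
Sorted second: ghhp
Differ at position 0: 'a' vs 'g' => not anagrams

0


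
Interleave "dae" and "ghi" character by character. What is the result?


Interleaving "dae" and "ghi":
  Position 0: 'd' from first, 'g' from second => "dg"
  Position 1: 'a' from first, 'h' from second => "ah"
  Position 2: 'e' from first, 'i' from second => "ei"
Result: dgahei

dgahei


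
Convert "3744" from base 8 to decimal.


Input: "3744" in base 8
Positional expansion:
  Digit '3' (value 3) x 8^3 = 1536
  Digit '7' (value 7) x 8^2 = 448
  Digit '4' (value 4) x 8^1 = 32
  Digit '4' (value 4) x 8^0 = 4
Sum = 2020

2020


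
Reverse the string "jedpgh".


Input: jedpgh
Reading characters right to left:
  Position 5: 'h'
  Position 4: 'g'
  Position 3: 'p'
  Position 2: 'd'
  Position 1: 'e'
  Position 0: 'j'
Reversed: hgpdej

hgpdej


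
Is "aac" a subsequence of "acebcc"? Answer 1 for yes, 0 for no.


Check if "aac" is a subsequence of "acebcc"
Greedy scan:
  Position 0 ('a'): matches sub[0] = 'a'
  Position 1 ('c'): no match needed
  Position 2 ('e'): no match needed
  Position 3 ('b'): no match needed
  Position 4 ('c'): no match needed
  Position 5 ('c'): no match needed
Only matched 1/3 characters => not a subsequence

0
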